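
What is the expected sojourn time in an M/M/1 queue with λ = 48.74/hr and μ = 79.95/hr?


W = 1/(μ−λ) = 1/(79.95 − 48.74) = 1/31.21 = 0.03204 hr

Final: 0.03204 hr


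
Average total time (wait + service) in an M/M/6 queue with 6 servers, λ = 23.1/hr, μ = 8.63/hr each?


a = 2.6767; ρ = 0.4461; P₀ = 0.068205
Lq = P₀·a^c·ρ/(c!(1−ρ)²) = 0.05066
Wq = Lq/λ = 0.05066/23.1 = 0.002193 hr
W = Wq + 1/μ = 0.002193 + 0.11587 = 0.11807 hr

Final: 0.11807 hr


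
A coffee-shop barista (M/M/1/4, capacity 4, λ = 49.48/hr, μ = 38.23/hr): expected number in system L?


ρ = 49.48/38.23 = 1.2943
L = ρ[1 − (K+1)ρ^K + Kρ^(K+1)] / [(1−ρ)(1−ρ^(K+1))]
Numerator: 1.2943·(1 − 5·2.806090 + 4·3.631842) = 1.937420
Denominator: (-0.2943)·(-2.631842) = 0.774476
L = 1.937420/0.774476 = 2.5016

Final: 2.5016


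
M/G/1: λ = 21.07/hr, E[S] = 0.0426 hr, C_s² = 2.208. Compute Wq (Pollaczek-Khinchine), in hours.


ρ = λ·E[S] = 21.07·0.0426 = 0.8976
E[S²] = E[S]²(1+C_s²) = 0.0426²·(1+2.208) = 0.005822
Wq = λ·E[S²]/(2(1−ρ)) = 21.07·0.005822/(2·0.1024) = 0.59884 hr

Final: 0.59884 hr


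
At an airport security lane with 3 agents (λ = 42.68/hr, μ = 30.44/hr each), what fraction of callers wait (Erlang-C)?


a = λ/μ = 1.4021; ρ = a/3 = 0.4674
P₀ = 0.235430 (from M/M/c formula)
C(c,a) = [a^c/(c!(1−ρ))]·P₀ = [2.75638/(6·0.5326)]·0.235430
= 0.86250·0.235430 = 0.203059

Final: 0.203059


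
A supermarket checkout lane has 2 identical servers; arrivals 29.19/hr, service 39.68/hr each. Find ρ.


ρ = λ/(cμ) = 29.19/(2·39.68) = 29.19/79.36 = 0.3678

Final: 0.3678


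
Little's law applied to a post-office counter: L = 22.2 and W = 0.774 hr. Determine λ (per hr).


λ = L/W = 22.2/0.774 = 28.6822 /hr

Final: 28.6822 /hr


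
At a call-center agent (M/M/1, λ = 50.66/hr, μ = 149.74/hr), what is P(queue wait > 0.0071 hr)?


ρ = 50.66/149.74 = 0.3383
P(Wq > t) = ρ·e^{−(μ−λ)t} = 0.3383·e^{−0.7035}
= 0.3383·0.494866 = 0.167423

Final: 0.167423


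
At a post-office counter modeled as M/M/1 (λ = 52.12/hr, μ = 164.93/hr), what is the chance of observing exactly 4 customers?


ρ = 52.12/164.93 = 0.3160
P_n = (1−ρ)·ρ^n = (1 − 0.3160)·0.3160^4 = 0.6840·0.009973 = 0.006821

Final: 0.006821


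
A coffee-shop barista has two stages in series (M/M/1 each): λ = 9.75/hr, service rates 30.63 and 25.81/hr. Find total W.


Each node sees arrival rate λ = 9.75/hr (tandem ⇒ throughput preserved).
W₁ = 1/(μ₁−λ) = 1/(30.63−9.75) = 0.04789 hr
W₂ = 1/(μ₂−λ) = 1/(25.81−9.75) = 0.06227 hr
W_total = W₁ + W₂ = 0.04789 + 0.06227 = 0.11016 hr

Final: 0.11016 hr


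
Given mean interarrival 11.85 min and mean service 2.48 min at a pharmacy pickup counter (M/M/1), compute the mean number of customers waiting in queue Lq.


λ = 60/11.85 = 5.0633 /hr
μ = 60/2.48 = 24.1935 /hr
ρ = λ/μ = 5.0633/24.1935 = 0.2093
Lq = ρ²/(1−ρ) = 0.04380/0.7907 = 0.05539

Final: 0.05539


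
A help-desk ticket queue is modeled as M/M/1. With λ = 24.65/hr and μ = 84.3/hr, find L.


ρ = λ/μ = 24.65/84.3 = 0.2924
L = ρ/(1−ρ) = 0.2924/(1 − 0.2924) = 0.2924/0.7076 = 0.4132

Final: 0.4132


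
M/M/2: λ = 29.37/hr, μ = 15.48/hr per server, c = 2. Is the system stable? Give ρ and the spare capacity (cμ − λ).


Total capacity cμ = 2·15.48 = 30.96/hr
ρ = λ/(cμ) = 29.37/30.96 = 0.9486
Stable ⇔ ρ < 1: YES
Spare capacity = cμ − λ = 30.96 − 29.37 = 1.59/hr

Final: ρ = 0.9486; stable; margin = 1.59/hr


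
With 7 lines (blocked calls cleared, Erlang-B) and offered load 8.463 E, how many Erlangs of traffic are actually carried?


B(7,8.463) = 0.333653 (Erlang-B)
Carried load = a(1 − B) = 8.463·(1 − 0.333653) = 8.463·0.666347 = 5.6393 E

Final: 5.6393 Erlangs


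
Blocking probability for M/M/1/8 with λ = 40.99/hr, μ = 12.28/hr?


ρ = λ/μ = 40.99/12.28 = 3.3379
P_K = (1−ρ)ρ^K/(1−ρ^(K+1)) = (-2.3379·15411.198422)/(1 − 51441.777142)
= -36030.578720/-51440.777142 = 0.700428

Final: 0.700428


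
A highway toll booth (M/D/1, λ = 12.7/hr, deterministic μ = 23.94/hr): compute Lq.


ρ = 12.7/23.94 = 0.5305
M/D/1: Lq = ρ²/(2(1−ρ)) = 0.2814/(2·0.4695) = 0.29970

Final: 0.29970


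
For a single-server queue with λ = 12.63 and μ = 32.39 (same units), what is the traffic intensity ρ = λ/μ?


ρ = λ/μ = 12.63/32.39 = 0.3899

Final: 0.3899


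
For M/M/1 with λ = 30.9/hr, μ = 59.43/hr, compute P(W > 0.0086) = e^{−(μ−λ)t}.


W ~ Exponential(μ−λ) for M/M/1.
μ − λ = 59.43 − 30.9 = 28.5300
P(W > t) = e^{−(μ−λ)t} = e^{−0.2454} = 0.782424

Final: 0.782424


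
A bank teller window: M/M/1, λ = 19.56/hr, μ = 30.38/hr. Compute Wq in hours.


ρ = 19.56/30.38 = 0.6438
Wq = ρ/(μ−λ) = 0.6438/(30.38 − 19.56) = 0.6438/10.82 = 0.05951 hr

Final: 0.05951 hr


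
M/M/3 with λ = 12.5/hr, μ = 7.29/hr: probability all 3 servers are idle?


a = λ/μ = 12.5/7.29 = 1.7147; ρ = a/c = 0.5716
Σ_{k=0}^{2} a^k/k! (terms k=0..2) = 1.00000 + 1.71468 + 1.47006 = 4.18474
Tail: a^3/(3!(1−ρ)) = 5.04136/(6·0.4284) = 1.96113
P₀ = 1/(4.18474 + 1.96113) = 1/6.14586 = 0.162711

Final: 0.162711


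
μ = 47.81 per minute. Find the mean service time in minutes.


Mean service time = 1/μ = 1/47.81 minute = 0.02092 minute
In minutes: 0.02092 × 1 = 0.02092 min

Final: 0.02092 min


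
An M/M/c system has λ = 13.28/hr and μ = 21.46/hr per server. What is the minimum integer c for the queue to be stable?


Stability requires cμ > λ ⇔ c > λ/μ.
λ/μ = 13.28/21.46 = 0.6188
Minimum integer c = ⌊0.6188⌋ + 1 = 1
Check: 1·21.46 = 21.46 > 13.28, while 0·21.46 = 0.00 ≤ 13.28

Final: 1 servers


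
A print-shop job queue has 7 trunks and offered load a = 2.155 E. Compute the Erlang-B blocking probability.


B(c,a) = (a^c/c!) / Σ_{k=0}^{c} a^k/k!
a^7/7! = 0.042825
Σ terms (k=0..7): 1.00000 + 2.15500 + 2.32201 + 1.66798 + 0.89862 + 0.38731 + 0.13911 + 0.04283 = 8.612855
B = 0.042825/8.612855 = 0.004972

Final: 0.004972


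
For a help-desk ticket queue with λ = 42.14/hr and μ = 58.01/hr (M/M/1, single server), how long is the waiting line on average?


ρ = 42.14/58.01 = 0.7264
Lq = ρ²/(1−ρ) = 0.5277/0.2736 = 1.9289

Final: 1.9289


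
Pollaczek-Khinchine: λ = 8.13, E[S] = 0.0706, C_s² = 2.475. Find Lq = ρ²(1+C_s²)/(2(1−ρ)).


ρ = λ·E[S] = 8.13·0.0706 = 0.5740
Lq = ρ²(1+C_s²)/(2(1−ρ)) = 0.3295·(1+2.475)/(2·0.4260)
= 0.3295·3.4750/0.8520 = 1.34364

Final: 1.34364


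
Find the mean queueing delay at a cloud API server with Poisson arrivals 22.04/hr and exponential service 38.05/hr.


ρ = 22.04/38.05 = 0.5792
Wq = ρ/(μ−λ) = 0.5792/(38.05 − 22.04) = 0.5792/16.01 = 0.03618 hr

Final: 0.03618 hr


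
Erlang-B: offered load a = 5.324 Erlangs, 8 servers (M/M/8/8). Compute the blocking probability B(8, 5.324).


B(c,a) = (a^c/c!) / Σ_{k=0}^{c} a^k/k!
a^8/8! = 16.009724
Σ terms (k=0..8): 1.00000 + 5.32400 + 14.17249 + 25.15144 + 33.47657 + 35.64585 + 31.62975 + 24.05669 + 16.00972 = 186.466512
B = 16.009724/186.466512 = 0.085858

Final: 0.085858


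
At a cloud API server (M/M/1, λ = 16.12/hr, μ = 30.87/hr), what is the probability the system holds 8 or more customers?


ρ = 16.12/30.87 = 0.5222
P(N ≥ n) = ρ^n = 0.5222^8 = 0.005529

Final: 0.005529


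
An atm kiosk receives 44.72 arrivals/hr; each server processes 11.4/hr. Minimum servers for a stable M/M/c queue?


Stability requires cμ > λ ⇔ c > λ/μ.
λ/μ = 44.72/11.4 = 3.9228
Minimum integer c = ⌊3.9228⌋ + 1 = 4
Check: 4·11.4 = 45.60 > 44.72, while 3·11.4 = 34.20 ≤ 44.72

Final: 4 servers


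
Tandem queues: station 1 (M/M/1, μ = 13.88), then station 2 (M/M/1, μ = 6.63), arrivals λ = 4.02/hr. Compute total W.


Each node sees arrival rate λ = 4.02/hr (tandem ⇒ throughput preserved).
W₁ = 1/(μ₁−λ) = 1/(13.88−4.02) = 0.10142 hr
W₂ = 1/(μ₂−λ) = 1/(6.63−4.02) = 0.38314 hr
W_total = W₁ + W₂ = 0.10142 + 0.38314 = 0.48456 hr

Final: 0.48456 hr


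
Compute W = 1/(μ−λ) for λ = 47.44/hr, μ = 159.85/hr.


W = 1/(μ−λ) = 1/(159.85 − 47.44) = 1/112.41 = 0.008896 hr

Final: 0.008896 hr


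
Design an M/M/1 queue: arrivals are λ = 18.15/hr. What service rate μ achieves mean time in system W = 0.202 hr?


W = 1/(μ−λ) ⇒ μ − λ = 1/W = 1/0.202 = 4.9505
μ = λ + 1/W = 18.15 + 4.9505 = 23.1005 per hr

Final: 23.1005 /hr


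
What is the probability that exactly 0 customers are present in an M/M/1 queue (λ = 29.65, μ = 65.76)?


ρ = 29.65/65.76 = 0.4509
P_n = (1−ρ)·ρ^n = (1 − 0.4509)·0.4509^0 = 0.5491·1.000000 = 0.549118

Final: 0.549118


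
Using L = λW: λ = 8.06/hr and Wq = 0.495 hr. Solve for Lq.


Lq = λWq = 8.06·0.495 = 3.9897

Final: 3.9897


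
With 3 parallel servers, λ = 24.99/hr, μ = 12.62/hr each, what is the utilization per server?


ρ = λ/(cμ) = 24.99/(3·12.62) = 24.99/37.86 = 0.6601

Final: 0.6601


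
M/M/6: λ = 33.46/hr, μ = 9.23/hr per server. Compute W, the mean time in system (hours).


a = 3.6251; ρ = 0.6042; P₀ = 0.025308
Lq = P₀·a^c·ρ/(c!(1−ρ)²) = 0.30766
Wq = Lq/λ = 0.30766/33.46 = 0.009195 hr
W = Wq + 1/μ = 0.009195 + 0.10834 = 0.11754 hr

Final: 0.11754 hr


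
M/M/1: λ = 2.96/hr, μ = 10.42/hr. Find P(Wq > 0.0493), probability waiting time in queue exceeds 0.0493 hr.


ρ = 2.96/10.42 = 0.2841
P(Wq > t) = ρ·e^{−(μ−λ)t} = 0.2841·e^{−0.3678}
= 0.2841·0.692271 = 0.196653

Final: 0.196653


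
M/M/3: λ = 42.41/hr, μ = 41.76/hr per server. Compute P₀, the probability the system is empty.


a = λ/μ = 42.41/41.76 = 1.0156; ρ = a/c = 0.3385
Σ_{k=0}^{2} a^k/k! (terms k=0..2) = 1.00000 + 1.01557 + 0.51569 = 2.53125
Tail: a^3/(3!(1−ρ)) = 1.04743/(6·0.6615) = 0.26391
P₀ = 1/(2.53125 + 0.26391) = 1/2.79516 = 0.357761

Final: 0.357761


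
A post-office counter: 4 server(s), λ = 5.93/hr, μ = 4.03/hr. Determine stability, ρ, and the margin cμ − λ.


Total capacity cμ = 4·4.03 = 16.12/hr
ρ = λ/(cμ) = 5.93/16.12 = 0.3679
Stable ⇔ ρ < 1: YES
Spare capacity = cμ − λ = 16.12 − 5.93 = 10.19/hr

Final: ρ = 0.3679; stable; margin = 10.19/hr


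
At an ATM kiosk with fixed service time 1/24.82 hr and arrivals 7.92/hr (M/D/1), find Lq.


ρ = 7.92/24.82 = 0.3191
M/D/1: Lq = ρ²/(2(1−ρ)) = 0.1018/(2·0.6809) = 0.07477

Final: 0.07477


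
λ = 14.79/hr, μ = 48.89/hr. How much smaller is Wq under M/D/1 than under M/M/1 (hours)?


ρ = 14.79/48.89 = 0.3025
Wq(M/M/1) = ρ/(μ−λ) = 0.3025/34.10 = 0.008871 hr
Wq(M/D/1) = ρ/(2(μ−λ)) = 0.004436 hr
Savings = 0.008871 − 0.004436 = 0.004436 hr

Final: 0.004436 hr


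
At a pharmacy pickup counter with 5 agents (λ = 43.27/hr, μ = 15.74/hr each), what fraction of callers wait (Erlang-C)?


a = λ/μ = 2.7490; ρ = a/5 = 0.5498
P₀ = 0.061440 (from M/M/c formula)
C(c,a) = [a^c/(c!(1−ρ))]·P₀ = [157.00404/(120·0.4502)]·0.061440
= 2.90625·0.061440 = 0.178559

Final: 0.178559


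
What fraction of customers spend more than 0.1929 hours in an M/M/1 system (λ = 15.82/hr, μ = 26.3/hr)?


W ~ Exponential(μ−λ) for M/M/1.
μ − λ = 26.3 − 15.82 = 10.4800
P(W > t) = e^{−(μ−λ)t} = e^{−2.0216} = 0.132444

Final: 0.132444


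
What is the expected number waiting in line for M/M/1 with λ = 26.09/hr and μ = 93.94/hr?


ρ = 26.09/93.94 = 0.2777
Lq = ρ²/(1−ρ) = 0.07713/0.7223 = 0.1068

Final: 0.1068


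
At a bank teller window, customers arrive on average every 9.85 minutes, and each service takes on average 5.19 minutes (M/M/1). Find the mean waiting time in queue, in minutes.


λ = 60/9.85 = 6.0914 /hr
μ = 60/5.19 = 11.5607 /hr
ρ = λ/μ = 6.0914/11.5607 = 0.5269
Wq = ρ/(μ−λ) = 0.5269/(11.5607−6.0914) = 0.09634 hr
In minutes: 0.09634·60 = 5.780 min

Final: 5.780 min


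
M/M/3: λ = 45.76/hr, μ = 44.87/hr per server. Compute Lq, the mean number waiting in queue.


a = λ/μ = 1.0198; ρ = a/3 = 0.3399
P₀ = 0.356164
Lq = P₀·a^c·ρ / (c!·(1−ρ)²) = 0.356164·1.06069·0.3399/(6·0.43567)
= 0.04913

Final: 0.04913


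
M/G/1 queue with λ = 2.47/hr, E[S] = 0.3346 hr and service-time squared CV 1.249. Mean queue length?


ρ = λ·E[S] = 2.47·0.3346 = 0.8265
Lq = ρ²(1+C_s²)/(2(1−ρ)) = 0.6830·(1+1.249)/(2·0.1735)
= 0.6830·2.2490/0.3471 = 4.42599

Final: 4.42599


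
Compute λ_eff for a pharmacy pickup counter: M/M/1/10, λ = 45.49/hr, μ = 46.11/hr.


ρ = 0.9866; P_K = (1−ρ)ρ^10/(1−ρ^11) = 0.084882
λ_eff = λ(1 − P_K) = 45.49·(1 − 0.084882) = 45.49·0.915118 = 41.6287 /hr

Final: 41.6287 /hr


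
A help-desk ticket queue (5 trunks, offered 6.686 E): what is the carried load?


B(5,6.686) = 0.405677 (Erlang-B)
Carried load = a(1 − B) = 6.686·(1 − 0.405677) = 6.686·0.594323 = 3.9736 E

Final: 3.9736 Erlangs


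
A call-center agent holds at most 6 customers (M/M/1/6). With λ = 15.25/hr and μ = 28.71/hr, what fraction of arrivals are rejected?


ρ = λ/μ = 15.25/28.71 = 0.5312
P_K = (1−ρ)ρ^K/(1−ρ^(K+1)) = (0.4688·0.022461)/(1 − 0.011930)
= 0.010530/0.988070 = 0.010657

Final: 0.010657


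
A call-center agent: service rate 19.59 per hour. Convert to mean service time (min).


Mean service time = 1/μ = 1/19.59 hour = 0.05105 hour
In minutes: 0.05105 × 60 = 3.0628 min

Final: 3.0628 min


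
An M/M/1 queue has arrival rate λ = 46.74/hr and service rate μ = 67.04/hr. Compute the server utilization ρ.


ρ = λ/μ = 46.74/67.04 = 0.6972

Final: 0.6972


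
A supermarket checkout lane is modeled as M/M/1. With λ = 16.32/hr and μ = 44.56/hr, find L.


ρ = λ/μ = 16.32/44.56 = 0.3662
L = ρ/(1−ρ) = 0.3662/(1 − 0.3662) = 0.3662/0.6338 = 0.5779

Final: 0.5779


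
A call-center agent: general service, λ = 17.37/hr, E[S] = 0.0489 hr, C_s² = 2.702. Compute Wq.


ρ = λ·E[S] = 17.37·0.0489 = 0.8494
E[S²] = E[S]²(1+C_s²) = 0.0489²·(1+2.702) = 0.008852
Wq = λ·E[S²]/(2(1−ρ)) = 17.37·0.008852/(2·0.1506) = 0.51048 hr

Final: 0.51048 hr


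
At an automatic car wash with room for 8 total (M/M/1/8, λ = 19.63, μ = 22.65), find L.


ρ = 19.63/22.65 = 0.8667
L = ρ[1 − (K+1)ρ^K + Kρ^(K+1)] / [(1−ρ)(1−ρ^(K+1))]
Numerator: 0.8667·(1 − 9·0.318285 + 8·0.275847) = 0.296582
Denominator: (0.1333)·(0.724153) = 0.096554
L = 0.296582/0.096554 = 3.0717

Final: 3.0717


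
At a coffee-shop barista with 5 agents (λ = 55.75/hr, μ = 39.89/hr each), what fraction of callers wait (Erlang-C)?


a = λ/μ = 1.3976; ρ = a/5 = 0.2795
P₀ = 0.246923 (from M/M/c formula)
C(c,a) = [a^c/(c!(1−ρ))]·P₀ = [5.33217/(120·0.7205)]·0.246923
= 0.06167·0.246923 = 0.015229

Final: 0.015229


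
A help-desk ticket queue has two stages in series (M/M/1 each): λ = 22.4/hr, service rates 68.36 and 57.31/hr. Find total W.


Each node sees arrival rate λ = 22.4/hr (tandem ⇒ throughput preserved).
W₁ = 1/(μ₁−λ) = 1/(68.36−22.4) = 0.02176 hr
W₂ = 1/(μ₂−λ) = 1/(57.31−22.4) = 0.02865 hr
W_total = W₁ + W₂ = 0.02176 + 0.02865 = 0.05040 hr

Final: 0.05040 hr


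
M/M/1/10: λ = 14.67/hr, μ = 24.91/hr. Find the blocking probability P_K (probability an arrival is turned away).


ρ = λ/μ = 14.67/24.91 = 0.5889
P_K = (1−ρ)ρ^K/(1−ρ^(K+1)) = (0.4111·0.005018)/(1 − 0.002955)
= 0.002063/0.997045 = 0.002069

Final: 0.002069


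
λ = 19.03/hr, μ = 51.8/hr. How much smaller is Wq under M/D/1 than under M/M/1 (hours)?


ρ = 19.03/51.8 = 0.3674
Wq(M/M/1) = ρ/(μ−λ) = 0.3674/32.77 = 0.01121 hr
Wq(M/D/1) = ρ/(2(μ−λ)) = 0.005605 hr
Savings = 0.01121 − 0.005605 = 0.005605 hr

Final: 0.005605 hr


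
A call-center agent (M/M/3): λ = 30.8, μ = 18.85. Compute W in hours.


a = 1.6340; ρ = 0.5447; P₀ = 0.179677
Lq = P₀·a^c·ρ/(c!(1−ρ)²) = 0.34315
Wq = Lq/λ = 0.34315/30.8 = 0.01114 hr
W = Wq + 1/μ = 0.01114 + 0.05305 = 0.06419 hr

Final: 0.06419 hr


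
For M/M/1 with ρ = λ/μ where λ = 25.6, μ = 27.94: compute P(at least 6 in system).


ρ = 25.6/27.94 = 0.9162
P(N ≥ n) = ρ^n = 0.9162^6 = 0.591672

Final: 0.591672


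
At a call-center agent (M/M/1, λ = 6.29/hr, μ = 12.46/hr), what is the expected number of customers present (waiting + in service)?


ρ = λ/μ = 6.29/12.46 = 0.5048
L = ρ/(1−ρ) = 0.5048/(1 − 0.5048) = 0.5048/0.4952 = 1.0194

Final: 1.0194


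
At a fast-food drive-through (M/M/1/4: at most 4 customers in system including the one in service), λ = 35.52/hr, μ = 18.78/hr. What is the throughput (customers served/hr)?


ρ = 1.8914; P_K = (1−ρ)ρ^4/(1−ρ^5) = 0.491594
λ_eff = λ(1 − P_K) = 35.52·(1 − 0.491594) = 35.52·0.508406 = 18.0586 /hr

Final: 18.0586 /hr


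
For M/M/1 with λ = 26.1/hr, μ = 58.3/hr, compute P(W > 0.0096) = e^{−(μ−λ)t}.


W ~ Exponential(μ−λ) for M/M/1.
μ − λ = 58.3 − 26.1 = 32.2000
P(W > t) = e^{−(μ−λ)t} = e^{−0.3091} = 0.734093

Final: 0.734093


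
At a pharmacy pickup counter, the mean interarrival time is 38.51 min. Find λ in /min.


λ = 1/(interarrival time) in consistent units.
1 minute = 1 min, so λ = 1/38.51 = 0.02597 per minute

Final: 0.02597 /min


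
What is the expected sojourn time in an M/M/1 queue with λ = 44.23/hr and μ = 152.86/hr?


W = 1/(μ−λ) = 1/(152.86 − 44.23) = 1/108.63 = 0.009206 hr

Final: 0.009206 hr


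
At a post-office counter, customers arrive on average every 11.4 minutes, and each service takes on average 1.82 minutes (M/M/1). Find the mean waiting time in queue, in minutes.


λ = 60/11.4 = 5.2632 /hr
μ = 60/1.82 = 32.9670 /hr
ρ = λ/μ = 5.2632/32.9670 = 0.1596
Wq = ρ/(μ−λ) = 0.1596/(32.9670−5.2632) = 0.005763 hr
In minutes: 0.005763·60 = 0.3458 min

Final: 0.3458 min


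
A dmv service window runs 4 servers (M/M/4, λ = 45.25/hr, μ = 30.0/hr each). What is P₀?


a = λ/μ = 45.25/30.0 = 1.5083; ρ = a/c = 0.3771
Σ_{k=0}^{3} a^k/k! (terms k=0..3) = 1.00000 + 1.50833 + 1.13753 + 0.57193 = 4.21780
Tail: a^4/(4!(1−ρ)) = 5.17594/(24·0.6229) = 0.34622
P₀ = 1/(4.21780 + 0.34622) = 1/4.56401 = 0.219105

Final: 0.219105


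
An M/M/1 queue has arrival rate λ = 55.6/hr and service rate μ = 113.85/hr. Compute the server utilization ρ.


ρ = λ/μ = 55.6/113.85 = 0.4884

Final: 0.4884


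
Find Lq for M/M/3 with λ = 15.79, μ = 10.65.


a = λ/μ = 1.4826; ρ = a/3 = 0.4942
P₀ = 0.214793
Lq = P₀·a^c·ρ / (c!·(1−ρ)²) = 0.214793·3.25910·0.4942/(6·0.25582)
= 0.22539

Final: 0.22539


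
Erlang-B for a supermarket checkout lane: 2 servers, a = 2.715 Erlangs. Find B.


B(c,a) = (a^c/c!) / Σ_{k=0}^{c} a^k/k!
a^2/2! = 3.685612
Σ terms (k=0..2): 1.00000 + 2.71500 + 3.68561 = 7.400612
B = 3.685612/7.400612 = 0.498015

Final: 0.498015


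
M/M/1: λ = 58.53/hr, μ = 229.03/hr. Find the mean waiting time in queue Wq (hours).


ρ = 58.53/229.03 = 0.2556
Wq = ρ/(μ−λ) = 0.2556/(229.03 − 58.53) = 0.2556/170.50 = 0.001499 hr

Final: 0.001499 hr


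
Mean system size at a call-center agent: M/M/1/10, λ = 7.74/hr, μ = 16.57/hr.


ρ = 7.74/16.57 = 0.4671
L = ρ[1 − (K+1)ρ^K + Kρ^(K+1)] / [(1−ρ)(1−ρ^(K+1))]
Numerator: 0.4671·(1 − 11·0.0004945 + 10·0.0002310) = 0.465647
Denominator: (0.5329)·(0.999769) = 0.532768
L = 0.465647/0.532768 = 0.8740

Final: 0.8740


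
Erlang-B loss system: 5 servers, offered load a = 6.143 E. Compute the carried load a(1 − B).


B(5,6.143) = 0.370269 (Erlang-B)
Carried load = a(1 − B) = 6.143·(1 − 0.370269) = 6.143·0.629731 = 3.8684 E

Final: 3.8684 Erlangs


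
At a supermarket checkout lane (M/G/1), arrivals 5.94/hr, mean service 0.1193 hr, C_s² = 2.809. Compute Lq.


ρ = λ·E[S] = 5.94·0.1193 = 0.7086
Lq = ρ²(1+C_s²)/(2(1−ρ)) = 0.5022·(1+2.809)/(2·0.2914)
= 0.5022·3.8090/0.5827 = 3.28252

Final: 3.28252


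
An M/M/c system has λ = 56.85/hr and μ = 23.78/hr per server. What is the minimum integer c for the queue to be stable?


Stability requires cμ > λ ⇔ c > λ/μ.
λ/μ = 56.85/23.78 = 2.3907
Minimum integer c = ⌊2.3907⌋ + 1 = 3
Check: 3·23.78 = 71.34 > 56.85, while 2·23.78 = 47.56 ≤ 56.85

Final: 3 servers


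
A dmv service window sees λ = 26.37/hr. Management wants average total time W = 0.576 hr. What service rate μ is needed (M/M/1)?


W = 1/(μ−λ) ⇒ μ − λ = 1/W = 1/0.576 = 1.7361
μ = λ + 1/W = 26.37 + 1.7361 = 28.1061 per hr

Final: 28.1061 /hr


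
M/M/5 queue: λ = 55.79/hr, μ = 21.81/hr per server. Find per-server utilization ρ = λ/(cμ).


ρ = λ/(cμ) = 55.79/(5·21.81) = 55.79/109.05 = 0.5116

Final: 0.5116


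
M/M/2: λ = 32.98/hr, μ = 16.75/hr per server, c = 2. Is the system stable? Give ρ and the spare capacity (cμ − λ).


Total capacity cμ = 2·16.75 = 33.50/hr
ρ = λ/(cμ) = 32.98/33.50 = 0.9845
Stable ⇔ ρ < 1: YES
Spare capacity = cμ − λ = 33.50 − 32.98 = 0.52/hr

Final: ρ = 0.9845; stable; margin = 0.52/hr


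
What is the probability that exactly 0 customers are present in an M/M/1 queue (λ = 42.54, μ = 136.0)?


ρ = 42.54/136.0 = 0.3128
P_n = (1−ρ)·ρ^n = (1 − 0.3128)·0.3128^0 = 0.6872·1.000000 = 0.687206

Final: 0.687206


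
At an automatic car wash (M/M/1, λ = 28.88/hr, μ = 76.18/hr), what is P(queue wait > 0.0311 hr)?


ρ = 28.88/76.18 = 0.3791
P(Wq > t) = ρ·e^{−(μ−λ)t} = 0.3791·e^{−1.4710}
= 0.3791·0.229689 = 0.087076

Final: 0.087076


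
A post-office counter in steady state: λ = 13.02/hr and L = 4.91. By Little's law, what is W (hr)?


W = L/λ = 4.91/13.02 = 0.3771 hr

Final: 0.3771 hr


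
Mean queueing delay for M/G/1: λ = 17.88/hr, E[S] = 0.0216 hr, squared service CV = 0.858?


ρ = λ·E[S] = 17.88·0.0216 = 0.3862
E[S²] = E[S]²(1+C_s²) = 0.0216²·(1+0.858) = 0.0008669
Wq = λ·E[S²]/(2(1−ρ)) = 17.88·0.0008669/(2·0.6138) = 0.01263 hr

Final: 0.01263 hr


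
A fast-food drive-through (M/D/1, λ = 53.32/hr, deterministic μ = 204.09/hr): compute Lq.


ρ = 53.32/204.09 = 0.2613
M/D/1: Lq = ρ²/(2(1−ρ)) = 0.06826/(2·0.7387) = 0.04620

Final: 0.04620


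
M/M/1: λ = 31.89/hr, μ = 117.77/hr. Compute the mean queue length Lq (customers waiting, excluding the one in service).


ρ = 31.89/117.77 = 0.2708
Lq = ρ²/(1−ρ) = 0.07332/0.7292 = 0.1006

Final: 0.1006


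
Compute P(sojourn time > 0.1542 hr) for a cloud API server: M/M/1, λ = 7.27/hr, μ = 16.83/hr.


W ~ Exponential(μ−λ) for M/M/1.
μ − λ = 16.83 − 7.27 = 9.5600
P(W > t) = e^{−(μ−λ)t} = e^{−1.4742} = 0.228973

Final: 0.228973


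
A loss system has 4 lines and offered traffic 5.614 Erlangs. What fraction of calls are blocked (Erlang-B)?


B(c,a) = (a^c/c!) / Σ_{k=0}^{c} a^k/k!
a^4/4! = 41.388377
Σ terms (k=0..4): 1.00000 + 5.61400 + 15.75850 + 29.48940 + 41.38838 = 93.250277
B = 41.388377/93.250277 = 0.443842

Final: 0.443842


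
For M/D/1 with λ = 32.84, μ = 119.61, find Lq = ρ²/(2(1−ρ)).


ρ = 32.84/119.61 = 0.2746
M/D/1: Lq = ρ²/(2(1−ρ)) = 0.07538/(2·0.7254) = 0.05196

Final: 0.05196


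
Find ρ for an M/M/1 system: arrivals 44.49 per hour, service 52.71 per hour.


ρ = λ/μ = 44.49/52.71 = 0.8441

Final: 0.8441


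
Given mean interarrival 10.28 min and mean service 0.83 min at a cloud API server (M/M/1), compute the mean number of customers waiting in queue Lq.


λ = 60/10.28 = 5.8366 /hr
μ = 60/0.83 = 72.2892 /hr
ρ = λ/μ = 5.8366/72.2892 = 0.08074
Lq = ρ²/(1−ρ) = 0.006519/0.9193 = 0.007091

Final: 0.007091


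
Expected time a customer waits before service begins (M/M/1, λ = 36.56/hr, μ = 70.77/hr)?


ρ = 36.56/70.77 = 0.5166
Wq = ρ/(μ−λ) = 0.5166/(70.77 − 36.56) = 0.5166/34.21 = 0.01510 hr

Final: 0.01510 hr


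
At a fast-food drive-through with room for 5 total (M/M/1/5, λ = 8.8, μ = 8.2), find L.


ρ = 8.8/8.2 = 1.0732
L = ρ[1 − (K+1)ρ^K + Kρ^(K+1)] / [(1−ρ)(1−ρ^(K+1))]
Numerator: 1.0732·(1 − 6·1.423456 + 5·1.527611) = 0.104441
Denominator: (-0.07317)·(-0.527611) = 0.038606
L = 0.104441/0.038606 = 2.7053

Final: 2.7053


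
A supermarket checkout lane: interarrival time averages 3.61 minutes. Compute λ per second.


λ = 1/(interarrival time) in consistent units.
1 second = 0.0166667 min, so λ = 0.0166667/3.61 = 0.004617 per second

Final: 0.004617 /sec


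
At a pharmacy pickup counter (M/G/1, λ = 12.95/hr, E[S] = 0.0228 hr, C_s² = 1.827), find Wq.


ρ = λ·E[S] = 12.95·0.0228 = 0.2953
E[S²] = E[S]²(1+C_s²) = 0.0228²·(1+1.827) = 0.001470
Wq = λ·E[S²]/(2(1−ρ)) = 12.95·0.001470/(2·0.7047) = 0.01350 hr

Final: 0.01350 hr


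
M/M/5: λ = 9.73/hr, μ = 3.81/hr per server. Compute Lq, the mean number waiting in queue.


a = λ/μ = 2.5538; ρ = a/5 = 0.5108
P₀ = 0.075681
Lq = P₀·a^c·ρ / (c!·(1−ρ)²) = 0.075681·108.62738·0.5108/(120·0.23935)
= 0.14619

Final: 0.14619


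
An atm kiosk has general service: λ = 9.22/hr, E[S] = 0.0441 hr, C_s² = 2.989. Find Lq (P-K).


ρ = λ·E[S] = 9.22·0.0441 = 0.4066
Lq = ρ²(1+C_s²)/(2(1−ρ)) = 0.1653·(1+2.989)/(2·0.5934)
= 0.1653·3.9890/1.1868 = 0.55568

Final: 0.55568


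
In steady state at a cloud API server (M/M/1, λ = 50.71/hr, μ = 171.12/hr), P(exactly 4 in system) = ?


ρ = 50.71/171.12 = 0.2963
P_n = (1−ρ)·ρ^n = (1 − 0.2963)·0.2963^4 = 0.7037·0.007712 = 0.005427

Final: 0.005427


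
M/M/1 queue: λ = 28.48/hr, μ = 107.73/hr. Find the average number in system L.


ρ = λ/μ = 28.48/107.73 = 0.2644
L = ρ/(1−ρ) = 0.2644/(1 − 0.2644) = 0.2644/0.7356 = 0.3594

Final: 0.3594


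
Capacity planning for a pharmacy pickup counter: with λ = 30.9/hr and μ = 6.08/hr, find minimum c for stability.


Stability requires cμ > λ ⇔ c > λ/μ.
λ/μ = 30.9/6.08 = 5.0822
Minimum integer c = ⌊5.0822⌋ + 1 = 6
Check: 6·6.08 = 36.48 > 30.9, while 5·6.08 = 30.40 ≤ 30.9

Final: 6 servers


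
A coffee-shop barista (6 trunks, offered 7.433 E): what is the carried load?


B(6,7.433) = 0.357609 (Erlang-B)
Carried load = a(1 − B) = 7.433·(1 − 0.357609) = 7.433·0.642391 = 4.7749 E

Final: 4.7749 Erlangs


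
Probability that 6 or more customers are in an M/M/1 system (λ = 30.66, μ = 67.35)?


ρ = 30.66/67.35 = 0.4552
P(N ≥ n) = ρ^n = 0.4552^6 = 0.008900

Final: 0.008900


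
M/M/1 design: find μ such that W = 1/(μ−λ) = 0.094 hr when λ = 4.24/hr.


W = 1/(μ−λ) ⇒ μ − λ = 1/W = 1/0.094 = 10.6383
μ = λ + 1/W = 4.24 + 10.6383 = 14.8783 per hr

Final: 14.8783 /hr


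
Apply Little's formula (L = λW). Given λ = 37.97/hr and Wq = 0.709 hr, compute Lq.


Lq = λWq = 37.97·0.709 = 26.9207

Final: 26.9207


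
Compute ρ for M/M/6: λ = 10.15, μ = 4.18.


ρ = λ/(cμ) = 10.15/(6·4.18) = 10.15/25.08 = 0.4047

Final: 0.4047


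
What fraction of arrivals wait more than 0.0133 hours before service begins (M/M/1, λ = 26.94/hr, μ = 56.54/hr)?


ρ = 26.94/56.54 = 0.4765
P(Wq > t) = ρ·e^{−(μ−λ)t} = 0.4765·e^{−0.3937}
= 0.4765·0.674570 = 0.321417

Final: 0.321417


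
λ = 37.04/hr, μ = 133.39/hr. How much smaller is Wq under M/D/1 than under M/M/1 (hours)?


ρ = 37.04/133.39 = 0.2777
Wq(M/M/1) = ρ/(μ−λ) = 0.2777/96.35 = 0.002882 hr
Wq(M/D/1) = ρ/(2(μ−λ)) = 0.001441 hr
Savings = 0.002882 − 0.001441 = 0.001441 hr

Final: 0.001441 hr


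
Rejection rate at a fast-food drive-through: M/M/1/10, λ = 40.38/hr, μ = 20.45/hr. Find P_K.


ρ = λ/μ = 40.38/20.45 = 1.9746
P_K = (1−ρ)ρ^K/(1−ρ^(K+1)) = (-0.9746·901.010854)/(1 − 1779.110918)
= -878.100064/-1778.110918 = 0.493839

Final: 0.493839


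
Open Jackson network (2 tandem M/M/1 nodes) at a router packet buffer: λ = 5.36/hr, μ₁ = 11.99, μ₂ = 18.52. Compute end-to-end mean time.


Each node sees arrival rate λ = 5.36/hr (tandem ⇒ throughput preserved).
W₁ = 1/(μ₁−λ) = 1/(11.99−5.36) = 0.15083 hr
W₂ = 1/(μ₂−λ) = 1/(18.52−5.36) = 0.07599 hr
W_total = W₁ + W₂ = 0.15083 + 0.07599 = 0.22682 hr

Final: 0.22682 hr


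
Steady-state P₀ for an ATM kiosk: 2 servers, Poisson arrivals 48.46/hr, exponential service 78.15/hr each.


a = λ/μ = 48.46/78.15 = 0.6201; ρ = a/c = 0.3100
Σ_{k=0}^{1} a^k/k! (terms k=0..1) = 1.00000 + 0.62009 = 1.62009
Tail: a^2/(2!(1−ρ)) = 0.38451/(2·0.6900) = 0.27865
P₀ = 1/(1.62009 + 0.27865) = 1/1.89874 = 0.526665

Final: 0.526665


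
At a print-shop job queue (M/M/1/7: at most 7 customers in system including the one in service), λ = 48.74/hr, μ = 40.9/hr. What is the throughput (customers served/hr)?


ρ = 1.1917; P_K = (1−ρ)ρ^7/(1−ρ^8) = 0.213296
λ_eff = λ(1 − P_K) = 48.74·(1 − 0.213296) = 48.74·0.786704 = 38.3439 /hr

Final: 38.3439 /hr


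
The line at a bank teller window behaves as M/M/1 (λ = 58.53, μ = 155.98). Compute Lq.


ρ = 58.53/155.98 = 0.3752
Lq = ρ²/(1−ρ) = 0.1408/0.6248 = 0.2254

Final: 0.2254


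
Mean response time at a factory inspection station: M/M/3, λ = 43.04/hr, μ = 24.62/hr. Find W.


a = 1.7482; ρ = 0.5827; P₀ = 0.156003
Lq = P₀·a^c·ρ/(c!(1−ρ)²) = 0.46489
Wq = Lq/λ = 0.46489/43.04 = 0.01080 hr
W = Wq + 1/μ = 0.01080 + 0.04062 = 0.05142 hr

Final: 0.05142 hr


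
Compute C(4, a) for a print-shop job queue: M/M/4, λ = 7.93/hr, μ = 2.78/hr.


a = λ/μ = 2.8525; ρ = a/4 = 0.7131
P₀ = 0.046716 (from M/M/c formula)
C(c,a) = [a^c/(c!(1−ρ))]·P₀ = [66.20847/(24·0.2869)]·0.046716
= 9.61649·0.046716 = 0.449246

Final: 0.449246


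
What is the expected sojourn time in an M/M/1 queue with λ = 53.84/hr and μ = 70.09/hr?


W = 1/(μ−λ) = 1/(70.09 − 53.84) = 1/16.25 = 0.06154 hr

Final: 0.06154 hr


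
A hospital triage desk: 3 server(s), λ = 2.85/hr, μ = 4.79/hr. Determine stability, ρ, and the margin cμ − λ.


Total capacity cμ = 3·4.79 = 14.37/hr
ρ = λ/(cμ) = 2.85/14.37 = 0.1983
Stable ⇔ ρ < 1: YES
Spare capacity = cμ − λ = 14.37 − 2.85 = 11.52/hr

Final: ρ = 0.1983; stable; margin = 11.52/hr


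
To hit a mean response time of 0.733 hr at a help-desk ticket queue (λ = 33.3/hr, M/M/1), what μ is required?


W = 1/(μ−λ) ⇒ μ − λ = 1/W = 1/0.733 = 1.3643
μ = λ + 1/W = 33.3 + 1.3643 = 34.6643 per hr

Final: 34.6643 /hr


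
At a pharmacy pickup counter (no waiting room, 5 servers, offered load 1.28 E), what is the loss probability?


B(c,a) = (a^c/c!) / Σ_{k=0}^{c} a^k/k!
a^5/5! = 0.028633
Σ terms (k=0..5): 1.00000 + 1.28000 + 0.81920 + 0.34953 + 0.11185 + 0.02863 = 3.589207
B = 0.028633/3.589207 = 0.007978

Final: 0.007978


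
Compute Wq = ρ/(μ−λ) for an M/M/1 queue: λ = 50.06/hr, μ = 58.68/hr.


ρ = 50.06/58.68 = 0.8531
Wq = ρ/(μ−λ) = 0.8531/(58.68 − 50.06) = 0.8531/8.62 = 0.09897 hr

Final: 0.09897 hr


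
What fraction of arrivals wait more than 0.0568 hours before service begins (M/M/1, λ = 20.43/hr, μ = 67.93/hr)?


ρ = 20.43/67.93 = 0.3008
P(Wq > t) = ρ·e^{−(μ−λ)t} = 0.3008·e^{−2.6980}
= 0.3008·0.067340 = 0.020253

Final: 0.020253


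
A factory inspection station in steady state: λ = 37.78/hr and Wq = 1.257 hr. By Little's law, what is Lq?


Lq = λWq = 37.78·1.257 = 47.4895

Final: 47.4895


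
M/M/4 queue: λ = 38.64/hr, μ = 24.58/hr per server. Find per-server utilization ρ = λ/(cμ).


ρ = λ/(cμ) = 38.64/(4·24.58) = 38.64/98.32 = 0.3930

Final: 0.3930


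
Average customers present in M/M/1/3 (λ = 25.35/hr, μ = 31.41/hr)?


ρ = 25.35/31.41 = 0.8071
L = ρ[1 − (K+1)ρ^K + Kρ^(K+1)] / [(1−ρ)(1−ρ^(K+1))]
Numerator: 0.8071·(1 − 4·0.525690 + 3·0.424268) = 0.137235
Denominator: (0.1929)·(0.575732) = 0.111077
L = 0.137235/0.111077 = 1.2355

Final: 1.2355


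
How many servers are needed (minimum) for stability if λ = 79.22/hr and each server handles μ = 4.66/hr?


Stability requires cμ > λ ⇔ c > λ/μ.
λ/μ = 79.22/4.66 = 17.0000
Minimum integer c = ⌊17.0000⌋ + 1 = 18
Check: 18·4.66 = 83.88 > 79.22, while 17·4.66 = 79.22 ≤ 79.22

Final: 18 servers


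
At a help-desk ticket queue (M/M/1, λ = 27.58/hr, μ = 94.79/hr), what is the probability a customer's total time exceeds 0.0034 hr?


W ~ Exponential(μ−λ) for M/M/1.
μ − λ = 94.79 − 27.58 = 67.2100
P(W > t) = e^{−(μ−λ)t} = e^{−0.2285} = 0.795715

Final: 0.795715


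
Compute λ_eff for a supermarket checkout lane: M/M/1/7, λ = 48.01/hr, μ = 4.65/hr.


ρ = 10.3247; P_K = (1−ρ)ρ^7/(1−ρ^8) = 0.903145
λ_eff = λ(1 − P_K) = 48.01·(1 − 0.903145) = 48.01·0.096855 = 4.6500 /hr

Final: 4.6500 /hr


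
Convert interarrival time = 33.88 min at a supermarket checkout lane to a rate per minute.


λ = 1/(interarrival time) in consistent units.
1 minute = 1 min, so λ = 1/33.88 = 0.02952 per minute

Final: 0.02952 /min


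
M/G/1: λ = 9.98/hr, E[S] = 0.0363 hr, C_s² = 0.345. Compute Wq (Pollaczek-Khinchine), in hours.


ρ = λ·E[S] = 9.98·0.0363 = 0.3623
E[S²] = E[S]²(1+C_s²) = 0.0363²·(1+0.345) = 0.001772
Wq = λ·E[S²]/(2(1−ρ)) = 9.98·0.001772/(2·0.6377) = 0.01387 hr

Final: 0.01387 hr


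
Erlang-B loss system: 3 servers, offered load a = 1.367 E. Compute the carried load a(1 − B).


B(3,1.367) = 0.114231 (Erlang-B)
Carried load = a(1 − B) = 1.367·(1 − 0.114231) = 1.367·0.885769 = 1.2108 E

Final: 1.2108 Erlangs


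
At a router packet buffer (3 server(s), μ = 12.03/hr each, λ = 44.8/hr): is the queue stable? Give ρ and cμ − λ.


Total capacity cμ = 3·12.03 = 36.09/hr
ρ = λ/(cμ) = 44.8/36.09 = 1.2413
Stable ⇔ ρ < 1: NO
Spare capacity = cμ − λ = 36.09 − 44.8 = -8.71/hr

Final: ρ = 1.2413; unstable; margin = -8.71/hr


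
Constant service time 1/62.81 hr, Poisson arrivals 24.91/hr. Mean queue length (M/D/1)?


ρ = 24.91/62.81 = 0.3966
M/D/1: Lq = ρ²/(2(1−ρ)) = 0.1573/(2·0.6034) = 0.13033

Final: 0.13033


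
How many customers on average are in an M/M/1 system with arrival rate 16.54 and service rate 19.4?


ρ = λ/μ = 16.54/19.4 = 0.8526
L = ρ/(1−ρ) = 0.8526/(1 − 0.8526) = 0.8526/0.1474 = 5.7832

Final: 5.7832


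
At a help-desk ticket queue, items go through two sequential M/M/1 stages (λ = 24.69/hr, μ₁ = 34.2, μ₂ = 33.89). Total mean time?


Each node sees arrival rate λ = 24.69/hr (tandem ⇒ throughput preserved).
W₁ = 1/(μ₁−λ) = 1/(34.2−24.69) = 0.10515 hr
W₂ = 1/(μ₂−λ) = 1/(33.89−24.69) = 0.10870 hr
W_total = W₁ + W₂ = 0.10515 + 0.10870 = 0.21385 hr

Final: 0.21385 hr


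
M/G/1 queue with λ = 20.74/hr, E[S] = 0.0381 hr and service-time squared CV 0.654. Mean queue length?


ρ = λ·E[S] = 20.74·0.0381 = 0.7902
Lq = ρ²(1+C_s²)/(2(1−ρ)) = 0.6244·(1+0.654)/(2·0.2098)
= 0.6244·1.6540/0.4196 = 2.46125

Final: 2.46125


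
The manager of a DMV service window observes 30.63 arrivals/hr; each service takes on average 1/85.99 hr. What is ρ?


ρ = λ/μ = 30.63/85.99 = 0.3562

Final: 0.3562


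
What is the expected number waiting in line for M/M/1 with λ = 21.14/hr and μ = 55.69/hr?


ρ = 21.14/55.69 = 0.3796
Lq = ρ²/(1−ρ) = 0.1441/0.6204 = 0.2323

Final: 0.2323


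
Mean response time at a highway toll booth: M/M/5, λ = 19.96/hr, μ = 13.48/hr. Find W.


a = 1.4807; ρ = 0.2961; P₀ = 0.227138
Lq = P₀·a^c·ρ/(c!(1−ρ)²) = 0.008054
Wq = Lq/λ = 0.008054/19.96 = 0.0004035 hr
W = Wq + 1/μ = 0.0004035 + 0.07418 = 0.07459 hr

Final: 0.07459 hr


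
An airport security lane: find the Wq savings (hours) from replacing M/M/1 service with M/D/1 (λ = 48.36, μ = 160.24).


ρ = 48.36/160.24 = 0.3018
Wq(M/M/1) = ρ/(μ−λ) = 0.3018/111.88 = 0.002698 hr
Wq(M/D/1) = ρ/(2(μ−λ)) = 0.001349 hr
Savings = 0.002698 − 0.001349 = 0.001349 hr

Final: 0.001349 hr


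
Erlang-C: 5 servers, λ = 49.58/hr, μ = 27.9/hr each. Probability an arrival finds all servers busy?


a = λ/μ = 1.7771; ρ = a/5 = 0.3554
P₀ = 0.168464 (from M/M/c formula)
C(c,a) = [a^c/(c!(1−ρ))]·P₀ = [17.72195/(120·0.6446)]·0.168464
= 0.22911·0.168464 = 0.038597

Final: 0.038597


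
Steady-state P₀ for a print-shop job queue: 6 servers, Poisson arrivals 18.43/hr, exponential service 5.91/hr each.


a = λ/μ = 18.43/5.91 = 3.1184; ρ = a/c = 0.5197
Σ_{k=0}^{5} a^k/k! (terms k=0..5) = 1.00000 + 3.11844 + 4.86234 + 5.05432 + 3.94040 + 2.45758 = 20.43308
Tail: a^6/(6!(1−ρ)) = 919.65964/(720·0.4803) = 2.65961
P₀ = 1/(20.43308 + 2.65961) = 1/23.09270 = 0.043304

Final: 0.043304


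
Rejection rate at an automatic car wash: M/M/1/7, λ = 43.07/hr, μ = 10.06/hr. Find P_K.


ρ = λ/μ = 43.07/10.06 = 4.2813
P_K = (1−ρ)ρ^K/(1−ρ^(K+1)) = (-3.2813·26365.635109)/(1 − 112879.513333)
= -86513.878225/-112878.513333 = 0.766434

Final: 0.766434


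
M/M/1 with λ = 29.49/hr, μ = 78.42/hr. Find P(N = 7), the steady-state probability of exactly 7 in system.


ρ = 29.49/78.42 = 0.3761
P_n = (1−ρ)·ρ^n = (1 − 0.3761)·0.3761^7 = 0.6239·0.001063 = 0.0006636

Final: 0.0006636


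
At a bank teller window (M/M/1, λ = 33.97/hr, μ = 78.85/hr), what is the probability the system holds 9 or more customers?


ρ = 33.97/78.85 = 0.4308
P(N ≥ n) = ρ^n = 0.4308^9 = 0.0005113

Final: 0.0005113


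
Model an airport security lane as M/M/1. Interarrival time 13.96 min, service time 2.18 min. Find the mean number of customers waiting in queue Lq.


λ = 60/13.96 = 4.2980 /hr
μ = 60/2.18 = 27.5229 /hr
ρ = λ/μ = 4.2980/27.5229 = 0.1562
Lq = ρ²/(1−ρ) = 0.02439/0.8438 = 0.02890

Final: 0.02890


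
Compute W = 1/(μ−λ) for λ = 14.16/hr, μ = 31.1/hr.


W = 1/(μ−λ) = 1/(31.1 − 14.16) = 1/16.94 = 0.05903 hr

Final: 0.05903 hr


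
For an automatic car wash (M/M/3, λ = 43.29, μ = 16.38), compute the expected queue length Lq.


a = λ/μ = 2.6429; ρ = a/3 = 0.8810
P₀ = 0.030323
Lq = P₀·a^c·ρ / (c!·(1−ρ)²) = 0.030323·18.45955·0.8810/(6·0.01417)
= 5.79894

Final: 5.79894


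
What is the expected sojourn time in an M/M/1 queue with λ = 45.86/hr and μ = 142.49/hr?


W = 1/(μ−λ) = 1/(142.49 − 45.86) = 1/96.63 = 0.01035 hr

Final: 0.01035 hr


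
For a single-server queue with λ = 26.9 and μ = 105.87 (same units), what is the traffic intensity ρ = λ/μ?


ρ = λ/μ = 26.9/105.87 = 0.2541

Final: 0.2541


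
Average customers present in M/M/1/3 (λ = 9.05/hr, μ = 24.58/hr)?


ρ = 9.05/24.58 = 0.3682
L = ρ[1 − (K+1)ρ^K + Kρ^(K+1)] / [(1−ρ)(1−ρ^(K+1))]
Numerator: 0.3682·(1 − 4·0.049911 + 3·0.018377) = 0.314977
Denominator: (0.6318)·(0.981623) = 0.620204
L = 0.314977/0.620204 = 0.5079

Final: 0.5079


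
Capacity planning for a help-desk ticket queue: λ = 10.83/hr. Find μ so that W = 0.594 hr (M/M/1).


W = 1/(μ−λ) ⇒ μ − λ = 1/W = 1/0.594 = 1.6835
μ = λ + 1/W = 10.83 + 1.6835 = 12.5135 per hr

Final: 12.5135 /hr


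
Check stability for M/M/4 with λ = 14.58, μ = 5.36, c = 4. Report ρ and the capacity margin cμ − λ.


Total capacity cμ = 4·5.36 = 21.44/hr
ρ = λ/(cμ) = 14.58/21.44 = 0.6800
Stable ⇔ ρ < 1: YES
Spare capacity = cμ − λ = 21.44 − 14.58 = 6.86/hr

Final: ρ = 0.6800; stable; margin = 6.86/hr


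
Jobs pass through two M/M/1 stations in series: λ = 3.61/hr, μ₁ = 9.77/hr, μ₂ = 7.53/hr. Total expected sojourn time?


Each node sees arrival rate λ = 3.61/hr (tandem ⇒ throughput preserved).
W₁ = 1/(μ₁−λ) = 1/(9.77−3.61) = 0.16234 hr
W₂ = 1/(μ₂−λ) = 1/(7.53−3.61) = 0.25510 hr
W_total = W₁ + W₂ = 0.16234 + 0.25510 = 0.41744 hr

Final: 0.41744 hr
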